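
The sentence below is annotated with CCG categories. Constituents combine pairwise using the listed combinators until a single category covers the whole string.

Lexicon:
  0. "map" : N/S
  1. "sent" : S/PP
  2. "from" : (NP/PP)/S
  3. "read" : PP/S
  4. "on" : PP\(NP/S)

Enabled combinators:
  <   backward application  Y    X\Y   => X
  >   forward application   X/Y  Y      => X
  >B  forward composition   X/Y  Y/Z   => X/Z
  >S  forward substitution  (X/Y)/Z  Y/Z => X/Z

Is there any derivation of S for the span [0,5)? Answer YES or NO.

N/S S/PP (NP/PP)/S PP/S PP\(NP/S)
CKY chart[0,5] = {N}; S ∉ chart

NO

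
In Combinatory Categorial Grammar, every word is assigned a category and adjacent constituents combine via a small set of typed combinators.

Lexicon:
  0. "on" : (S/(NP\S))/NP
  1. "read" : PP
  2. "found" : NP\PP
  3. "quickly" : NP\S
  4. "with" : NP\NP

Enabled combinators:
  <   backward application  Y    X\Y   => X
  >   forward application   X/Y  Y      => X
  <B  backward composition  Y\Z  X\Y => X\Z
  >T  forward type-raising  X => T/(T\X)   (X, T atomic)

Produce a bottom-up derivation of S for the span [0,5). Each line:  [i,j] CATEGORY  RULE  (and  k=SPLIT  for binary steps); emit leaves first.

[0,5] S   >
  [0,3] S/(NP\S)   >
    [0,1] "on" : (S/(NP\S))/NP
    [1,3] NP   <
      [1,2] "read" : PP
      [2,3] "found" : NP\PP
  [3,5] NP\S   <B
    [3,4] "quickly" : NP\S
    [4,5] "with" : NP\NP

[0,1] (S/(NP\S))/NP  lex  "on"
[1,2] PP  lex  "read"
[2,3] NP\PP  lex  "found"
[1,3] NP  <  k=2
[0,3] S/(NP\S)  >  k=1
[3,4] NP\S  lex  "quickly"
[4,5] NP\NP  lex  "with"
[3,5] NP\S  <B  k=4
[0,5] S  >  k=3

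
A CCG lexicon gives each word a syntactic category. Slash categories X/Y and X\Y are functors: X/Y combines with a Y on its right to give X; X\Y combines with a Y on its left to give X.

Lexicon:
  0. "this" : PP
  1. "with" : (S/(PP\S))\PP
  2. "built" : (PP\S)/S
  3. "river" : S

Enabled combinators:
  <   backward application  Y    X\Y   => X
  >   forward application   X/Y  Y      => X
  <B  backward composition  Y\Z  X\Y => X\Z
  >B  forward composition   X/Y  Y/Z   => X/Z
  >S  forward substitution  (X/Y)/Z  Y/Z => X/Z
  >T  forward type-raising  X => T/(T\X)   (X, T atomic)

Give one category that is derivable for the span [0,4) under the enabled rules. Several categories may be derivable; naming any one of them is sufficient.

S

[0,4] S   >
  [0,2] S/(PP\S)   <
    [0,1] "this" : PP
    [1,2] "with" : (S/(PP\S))\PP
  [2,4] PP\S   >
    [2,3] "built" : (PP\S)/S
    [3,4] "river" : S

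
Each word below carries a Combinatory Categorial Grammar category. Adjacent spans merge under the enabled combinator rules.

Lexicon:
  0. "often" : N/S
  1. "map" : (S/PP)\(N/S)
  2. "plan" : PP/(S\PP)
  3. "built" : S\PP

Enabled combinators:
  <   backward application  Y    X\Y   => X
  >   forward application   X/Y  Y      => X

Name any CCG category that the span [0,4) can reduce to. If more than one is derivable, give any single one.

[0,4] S   >
  [0,2] S/PP   <
    [0,1] "often" : N/S
    [1,2] "map" : (S/PP)\(N/S)
  [2,4] PP   >
    [2,3] "plan" : PP/(S\PP)
    [3,4] "built" : S\PP

S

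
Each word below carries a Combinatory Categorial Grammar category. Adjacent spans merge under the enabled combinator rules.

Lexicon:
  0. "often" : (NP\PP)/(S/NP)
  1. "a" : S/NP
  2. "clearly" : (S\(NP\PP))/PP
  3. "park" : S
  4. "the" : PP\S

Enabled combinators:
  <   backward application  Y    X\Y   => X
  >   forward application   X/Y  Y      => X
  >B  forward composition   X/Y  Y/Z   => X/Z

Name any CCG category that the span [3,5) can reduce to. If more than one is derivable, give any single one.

PP

[0,5] S   <
  [0,2] NP\PP   >
    [0,1] "often" : (NP\PP)/(S/NP)
    [1,2] "a" : S/NP
  [2,5] S\(NP\PP)   >
    [2,3] "clearly" : (S\(NP\PP))/PP
    [3,5] PP   <
      [3,4] "park" : S
      [4,5] "the" : PP\S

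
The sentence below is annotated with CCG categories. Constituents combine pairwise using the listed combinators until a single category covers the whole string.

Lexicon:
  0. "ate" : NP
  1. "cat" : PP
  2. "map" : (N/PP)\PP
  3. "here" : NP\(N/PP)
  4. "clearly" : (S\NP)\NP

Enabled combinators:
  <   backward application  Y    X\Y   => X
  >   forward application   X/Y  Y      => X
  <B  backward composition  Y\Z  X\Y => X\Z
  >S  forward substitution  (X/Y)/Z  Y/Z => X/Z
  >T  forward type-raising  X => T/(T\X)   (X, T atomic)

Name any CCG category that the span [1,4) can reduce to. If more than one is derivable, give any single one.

[0,5] S   <
  [0,1] "ate" : NP
  [1,5] S\NP   <
    [1,4] NP   <
      [1,3] N/PP   <
        [1,2] "cat" : PP
        [2,3] "map" : (N/PP)\PP
      [3,4] "here" : NP\(N/PP)
    [4,5] "clearly" : (S\NP)\NP

NP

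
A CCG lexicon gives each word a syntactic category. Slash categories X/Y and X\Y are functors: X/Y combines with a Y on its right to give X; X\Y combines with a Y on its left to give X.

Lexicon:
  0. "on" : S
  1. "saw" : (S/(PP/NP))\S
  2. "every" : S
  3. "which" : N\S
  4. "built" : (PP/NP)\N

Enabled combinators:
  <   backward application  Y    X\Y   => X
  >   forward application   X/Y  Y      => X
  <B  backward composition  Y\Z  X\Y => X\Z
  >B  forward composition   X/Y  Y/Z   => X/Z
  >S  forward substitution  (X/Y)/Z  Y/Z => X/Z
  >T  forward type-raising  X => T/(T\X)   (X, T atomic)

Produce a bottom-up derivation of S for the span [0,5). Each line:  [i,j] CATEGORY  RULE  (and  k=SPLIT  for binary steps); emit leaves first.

[0,5] S   >
  [0,2] S/(PP/NP)   <
    [0,1] "on" : S
    [1,2] "saw" : (S/(PP/NP))\S
  [2,5] PP/NP   <
    [2,4] N   >
      [2,3] N/(N\S)   >T
        [2,3] "every" : S
      [3,4] "which" : N\S
    [4,5] "built" : (PP/NP)\N

[0,1] S  lex  "on"
[1,2] (S/(PP/NP))\S  lex  "saw"
[0,2] S/(PP/NP)  <  k=1
[2,3] S  lex  "every"
[2,3] N/(N\S)  >T
[3,4] N\S  lex  "which"
[2,4] N  >  k=3
[4,5] (PP/NP)\N  lex  "built"
[2,5] PP/NP  <  k=4
[0,5] S  >  k=2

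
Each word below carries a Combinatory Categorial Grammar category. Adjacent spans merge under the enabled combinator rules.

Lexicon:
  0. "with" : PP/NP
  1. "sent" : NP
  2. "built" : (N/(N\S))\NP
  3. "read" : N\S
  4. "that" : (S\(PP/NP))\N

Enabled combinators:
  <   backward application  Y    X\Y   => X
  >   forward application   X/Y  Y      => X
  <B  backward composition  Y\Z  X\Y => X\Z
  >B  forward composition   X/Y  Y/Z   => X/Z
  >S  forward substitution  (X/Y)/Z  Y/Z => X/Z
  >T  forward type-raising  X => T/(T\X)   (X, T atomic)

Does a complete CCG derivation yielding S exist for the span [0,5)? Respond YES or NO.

[0,5] S   <
  [0,1] "with" : PP/NP
  [1,5] S\(PP/NP)   <
    [1,4] N   >
      [1,3] N/(N\S)   <
        [1,2] "sent" : NP
        [2,3] "built" : (N/(N\S))\NP
      [3,4] "read" : N\S
    [4,5] "that" : (S\(PP/NP))\N

YES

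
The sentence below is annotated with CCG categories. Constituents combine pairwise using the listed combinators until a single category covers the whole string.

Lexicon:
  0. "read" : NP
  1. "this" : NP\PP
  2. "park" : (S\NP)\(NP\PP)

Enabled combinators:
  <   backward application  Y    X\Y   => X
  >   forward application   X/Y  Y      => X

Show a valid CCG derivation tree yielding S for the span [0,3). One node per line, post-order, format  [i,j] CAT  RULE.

[0,1] NP  lex  "read"
[1,2] NP\PP  lex  "this"
[2,3] (S\NP)\(NP\PP)  lex  "park"
[1,3] S\NP  <  k=2
[0,3] S  <  k=1

[0,3] S   <
  [0,1] "read" : NP
  [1,3] S\NP   <
    [1,2] "this" : NP\PP
    [2,3] "park" : (S\NP)\(NP\PP)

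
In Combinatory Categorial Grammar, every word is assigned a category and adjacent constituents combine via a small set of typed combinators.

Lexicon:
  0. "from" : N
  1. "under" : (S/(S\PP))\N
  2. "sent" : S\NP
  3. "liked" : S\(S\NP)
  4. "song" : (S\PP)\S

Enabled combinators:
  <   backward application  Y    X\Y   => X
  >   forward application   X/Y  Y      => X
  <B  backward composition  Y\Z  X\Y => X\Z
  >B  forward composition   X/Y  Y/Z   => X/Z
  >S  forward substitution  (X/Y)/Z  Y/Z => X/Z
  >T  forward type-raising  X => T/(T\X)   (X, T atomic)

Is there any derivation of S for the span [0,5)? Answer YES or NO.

[0,5] S   >
  [0,2] S/(S\PP)   <
    [0,1] "from" : N
    [1,2] "under" : (S/(S\PP))\N
  [2,5] S\PP   <
    [2,4] S   <
      [2,3] "sent" : S\NP
      [3,4] "liked" : S\(S\NP)
    [4,5] "song" : (S\PP)\S

YES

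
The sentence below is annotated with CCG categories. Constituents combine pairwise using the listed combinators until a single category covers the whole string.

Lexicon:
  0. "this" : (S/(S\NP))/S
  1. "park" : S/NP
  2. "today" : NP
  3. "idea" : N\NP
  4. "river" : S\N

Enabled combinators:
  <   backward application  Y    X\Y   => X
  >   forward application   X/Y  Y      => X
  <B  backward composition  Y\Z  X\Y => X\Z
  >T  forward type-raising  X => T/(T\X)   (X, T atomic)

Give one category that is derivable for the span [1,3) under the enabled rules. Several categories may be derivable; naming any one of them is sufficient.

[0,5] S   >
  [0,3] S/(S\NP)   >
    [0,1] "this" : (S/(S\NP))/S
    [1,3] S   >
      [1,2] "park" : S/NP
      [2,3] "today" : NP
  [3,5] S\NP   <B
    [3,4] "idea" : N\NP
    [4,5] "river" : S\N

S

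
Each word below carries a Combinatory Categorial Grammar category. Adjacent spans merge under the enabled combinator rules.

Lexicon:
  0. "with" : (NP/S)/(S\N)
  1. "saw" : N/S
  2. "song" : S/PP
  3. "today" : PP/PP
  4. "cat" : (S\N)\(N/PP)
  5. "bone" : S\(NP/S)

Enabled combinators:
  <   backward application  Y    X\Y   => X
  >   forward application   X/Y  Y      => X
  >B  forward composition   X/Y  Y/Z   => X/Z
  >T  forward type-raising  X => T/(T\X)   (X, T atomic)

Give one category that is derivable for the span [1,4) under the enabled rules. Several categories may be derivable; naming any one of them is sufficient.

N/PP

[0,6] S   <
  [0,5] NP/S   >
    [0,1] "with" : (NP/S)/(S\N)
    [1,5] S\N   <
      [1,4] N/PP   >B
        [1,3] N/PP   >B
          [1,2] "saw" : N/S
          [2,3] "song" : S/PP
        [3,4] "today" : PP/PP
      [4,5] "cat" : (S\N)\(N/PP)
  [5,6] "bone" : S\(NP/S)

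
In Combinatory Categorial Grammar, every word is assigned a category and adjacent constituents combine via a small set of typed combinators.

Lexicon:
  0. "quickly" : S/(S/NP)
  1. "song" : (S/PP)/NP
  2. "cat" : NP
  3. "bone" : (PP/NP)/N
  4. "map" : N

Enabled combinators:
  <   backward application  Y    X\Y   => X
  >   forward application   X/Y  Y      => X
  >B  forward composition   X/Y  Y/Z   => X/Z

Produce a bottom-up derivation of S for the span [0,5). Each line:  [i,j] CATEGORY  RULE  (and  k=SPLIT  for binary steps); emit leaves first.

[0,5] S   >
  [0,1] "quickly" : S/(S/NP)
  [1,5] S/NP   >B
    [1,3] S/PP   >
      [1,2] "song" : (S/PP)/NP
      [2,3] "cat" : NP
    [3,5] PP/NP   >
      [3,4] "bone" : (PP/NP)/N
      [4,5] "map" : N

[0,1] S/(S/NP)  lex  "quickly"
[1,2] (S/PP)/NP  lex  "song"
[2,3] NP  lex  "cat"
[1,3] S/PP  >  k=2
[3,4] (PP/NP)/N  lex  "bone"
[4,5] N  lex  "map"
[3,5] PP/NP  >  k=4
[1,5] S/NP  >B  k=3
[0,5] S  >  k=1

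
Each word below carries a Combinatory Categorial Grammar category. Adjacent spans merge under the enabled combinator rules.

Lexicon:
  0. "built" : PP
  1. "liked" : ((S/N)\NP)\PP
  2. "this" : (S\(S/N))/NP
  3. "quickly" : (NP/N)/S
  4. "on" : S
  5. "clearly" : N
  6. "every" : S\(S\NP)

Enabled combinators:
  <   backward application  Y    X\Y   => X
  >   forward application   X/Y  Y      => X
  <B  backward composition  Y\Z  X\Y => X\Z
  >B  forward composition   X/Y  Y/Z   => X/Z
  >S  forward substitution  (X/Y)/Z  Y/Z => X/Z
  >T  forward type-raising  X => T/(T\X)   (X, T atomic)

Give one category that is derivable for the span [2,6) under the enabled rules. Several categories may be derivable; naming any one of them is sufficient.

S\(S/N)

[0,7] S   <
  [0,6] S\NP   <B
    [0,2] (S/N)\NP   <
      [0,1] "built" : PP
      [1,2] "liked" : ((S/N)\NP)\PP
    [2,6] S\(S/N)   >
      [2,3] "this" : (S\(S/N))/NP
      [3,6] NP   >
        [3,5] NP/N   >
          [3,4] "quickly" : (NP/N)/S
          [4,5] "on" : S
        [5,6] "clearly" : N
  [6,7] "every" : S\(S\NP)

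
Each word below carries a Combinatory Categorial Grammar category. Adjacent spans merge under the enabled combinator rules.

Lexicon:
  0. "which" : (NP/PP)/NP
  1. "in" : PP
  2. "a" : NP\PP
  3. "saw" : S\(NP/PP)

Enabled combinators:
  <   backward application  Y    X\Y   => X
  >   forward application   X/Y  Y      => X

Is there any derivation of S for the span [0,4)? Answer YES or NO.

[0,4] S   <
  [0,3] NP/PP   >
    [0,1] "which" : (NP/PP)/NP
    [1,3] NP   <
      [1,2] "in" : PP
      [2,3] "a" : NP\PP
  [3,4] "saw" : S\(NP/PP)

YES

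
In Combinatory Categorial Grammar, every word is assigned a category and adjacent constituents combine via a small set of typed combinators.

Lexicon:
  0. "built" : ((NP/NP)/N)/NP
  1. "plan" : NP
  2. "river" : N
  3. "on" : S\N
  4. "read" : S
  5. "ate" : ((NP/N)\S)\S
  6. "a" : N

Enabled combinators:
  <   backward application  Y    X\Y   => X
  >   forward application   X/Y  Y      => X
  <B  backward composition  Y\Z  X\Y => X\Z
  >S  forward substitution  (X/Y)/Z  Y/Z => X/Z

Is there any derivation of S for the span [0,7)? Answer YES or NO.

NO

((NP/NP)/N)/NP NP N S\N S ((NP/N)\S)\S N
CKY chart[0,7] = {NP}; S ∉ chart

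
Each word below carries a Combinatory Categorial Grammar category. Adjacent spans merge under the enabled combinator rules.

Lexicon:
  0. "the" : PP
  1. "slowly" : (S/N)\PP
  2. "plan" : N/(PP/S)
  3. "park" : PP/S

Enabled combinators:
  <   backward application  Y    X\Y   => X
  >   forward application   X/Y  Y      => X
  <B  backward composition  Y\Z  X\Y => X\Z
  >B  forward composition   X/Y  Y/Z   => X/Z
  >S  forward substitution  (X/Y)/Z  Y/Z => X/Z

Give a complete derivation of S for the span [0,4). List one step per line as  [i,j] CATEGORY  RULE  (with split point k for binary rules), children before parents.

[0,4] S   >
  [0,2] S/N   <
    [0,1] "the" : PP
    [1,2] "slowly" : (S/N)\PP
  [2,4] N   >
    [2,3] "plan" : N/(PP/S)
    [3,4] "park" : PP/S

[0,1] PP  lex  "the"
[1,2] (S/N)\PP  lex  "slowly"
[0,2] S/N  <  k=1
[2,3] N/(PP/S)  lex  "plan"
[3,4] PP/S  lex  "park"
[2,4] N  >  k=3
[0,4] S  >  k=2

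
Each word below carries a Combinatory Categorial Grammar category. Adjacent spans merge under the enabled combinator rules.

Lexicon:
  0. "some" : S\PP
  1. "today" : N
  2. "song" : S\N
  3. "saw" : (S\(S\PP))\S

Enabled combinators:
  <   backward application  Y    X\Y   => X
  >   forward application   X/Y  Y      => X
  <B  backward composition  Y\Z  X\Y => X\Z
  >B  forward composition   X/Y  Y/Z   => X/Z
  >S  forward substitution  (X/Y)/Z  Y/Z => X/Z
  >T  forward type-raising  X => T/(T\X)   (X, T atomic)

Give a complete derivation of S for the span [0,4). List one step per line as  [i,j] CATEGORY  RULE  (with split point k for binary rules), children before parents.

[0,4] S   <
  [0,1] "some" : S\PP
  [1,4] S\(S\PP)   <
    [1,3] S   <
      [1,2] "today" : N
      [2,3] "song" : S\N
    [3,4] "saw" : (S\(S\PP))\S

[0,1] S\PP  lex  "some"
[1,2] N  lex  "today"
[2,3] S\N  lex  "song"
[1,3] S  <  k=2
[3,4] (S\(S\PP))\S  lex  "saw"
[1,4] S\(S\PP)  <  k=3
[0,4] S  <  k=1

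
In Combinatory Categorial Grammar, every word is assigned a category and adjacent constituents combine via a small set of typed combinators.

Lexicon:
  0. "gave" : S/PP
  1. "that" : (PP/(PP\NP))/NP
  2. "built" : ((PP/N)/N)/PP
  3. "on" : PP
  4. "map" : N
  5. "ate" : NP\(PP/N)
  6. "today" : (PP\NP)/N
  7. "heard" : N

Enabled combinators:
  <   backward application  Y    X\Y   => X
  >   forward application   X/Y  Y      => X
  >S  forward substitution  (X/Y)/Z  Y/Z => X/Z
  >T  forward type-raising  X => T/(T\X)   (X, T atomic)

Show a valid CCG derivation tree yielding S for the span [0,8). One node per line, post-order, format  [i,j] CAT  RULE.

[0,1] S/PP  lex  "gave"
[1,2] (PP/(PP\NP))/NP  lex  "that"
[2,3] ((PP/N)/N)/PP  lex  "built"
[3,4] PP  lex  "on"
[2,4] (PP/N)/N  >  k=3
[4,5] N  lex  "map"
[2,5] PP/N  >  k=4
[5,6] NP\(PP/N)  lex  "ate"
[2,6] NP  <  k=5
[1,6] PP/(PP\NP)  >  k=2
[6,7] (PP\NP)/N  lex  "today"
[7,8] N  lex  "heard"
[6,8] PP\NP  >  k=7
[1,8] PP  >  k=6
[0,8] S  >  k=1

[0,8] S   >
  [0,1] "gave" : S/PP
  [1,8] PP   >
    [1,6] PP/(PP\NP)   >
      [1,2] "that" : (PP/(PP\NP))/NP
      [2,6] NP   <
        [2,5] PP/N   >
          [2,4] (PP/N)/N   >
            [2,3] "built" : ((PP/N)/N)/PP
            [3,4] "on" : PP
          [4,5] "map" : N
        [5,6] "ate" : NP\(PP/N)
    [6,8] PP\NP   >
      [6,7] "today" : (PP\NP)/N
      [7,8] "heard" : N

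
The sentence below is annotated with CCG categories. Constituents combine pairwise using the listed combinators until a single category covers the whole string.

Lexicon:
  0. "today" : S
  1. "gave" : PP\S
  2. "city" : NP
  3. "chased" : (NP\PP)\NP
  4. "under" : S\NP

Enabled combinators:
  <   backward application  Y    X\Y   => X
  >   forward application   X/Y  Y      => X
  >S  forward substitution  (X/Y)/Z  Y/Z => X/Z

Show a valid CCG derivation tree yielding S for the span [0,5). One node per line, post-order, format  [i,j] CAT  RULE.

[0,5] S   <
  [0,4] NP   <
    [0,2] PP   <
      [0,1] "today" : S
      [1,2] "gave" : PP\S
    [2,4] NP\PP   <
      [2,3] "city" : NP
      [3,4] "chased" : (NP\PP)\NP
  [4,5] "under" : S\NP

[0,1] S  lex  "today"
[1,2] PP\S  lex  "gave"
[0,2] PP  <  k=1
[2,3] NP  lex  "city"
[3,4] (NP\PP)\NP  lex  "chased"
[2,4] NP\PP  <  k=3
[0,4] NP  <  k=2
[4,5] S\NP  lex  "under"
[0,5] S  <  k=4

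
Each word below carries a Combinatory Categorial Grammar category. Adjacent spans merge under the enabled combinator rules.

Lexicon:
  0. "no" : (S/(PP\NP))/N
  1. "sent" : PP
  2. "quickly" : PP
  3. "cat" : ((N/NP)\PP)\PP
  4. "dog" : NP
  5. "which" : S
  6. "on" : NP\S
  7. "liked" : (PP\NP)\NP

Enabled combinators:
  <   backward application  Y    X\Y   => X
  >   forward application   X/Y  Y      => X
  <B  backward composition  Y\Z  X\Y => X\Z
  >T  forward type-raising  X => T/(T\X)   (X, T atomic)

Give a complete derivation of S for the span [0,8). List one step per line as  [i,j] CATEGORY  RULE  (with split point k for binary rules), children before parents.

[0,1] (S/(PP\NP))/N  lex  "no"
[1,2] PP  lex  "sent"
[2,3] PP  lex  "quickly"
[3,4] ((N/NP)\PP)\PP  lex  "cat"
[2,4] (N/NP)\PP  <  k=3
[1,4] N/NP  <  k=2
[4,5] NP  lex  "dog"
[1,5] N  >  k=4
[0,5] S/(PP\NP)  >  k=1
[5,6] S  lex  "which"
[6,7] NP\S  lex  "on"
[5,7] NP  <  k=6
[7,8] (PP\NP)\NP  lex  "liked"
[5,8] PP\NP  <  k=7
[0,8] S  >  k=5

[0,8] S   >
  [0,5] S/(PP\NP)   >
    [0,1] "no" : (S/(PP\NP))/N
    [1,5] N   >
      [1,4] N/NP   <
        [1,2] "sent" : PP
        [2,4] (N/NP)\PP   <
          [2,3] "quickly" : PP
          [3,4] "cat" : ((N/NP)\PP)\PP
      [4,5] "dog" : NP
  [5,8] PP\NP   <
    [5,7] NP   <
      [5,6] "which" : S
      [6,7] "on" : NP\S
    [7,8] "liked" : (PP\NP)\NP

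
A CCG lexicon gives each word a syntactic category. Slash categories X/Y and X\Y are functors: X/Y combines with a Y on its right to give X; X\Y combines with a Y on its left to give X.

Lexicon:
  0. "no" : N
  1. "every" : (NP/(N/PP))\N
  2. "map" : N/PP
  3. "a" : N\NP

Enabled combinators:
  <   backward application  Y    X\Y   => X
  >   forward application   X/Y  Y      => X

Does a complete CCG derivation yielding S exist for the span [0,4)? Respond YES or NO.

NO

N (NP/(N/PP))\N N/PP N\NP
CKY chart[0,4] = {N}; S ∉ chart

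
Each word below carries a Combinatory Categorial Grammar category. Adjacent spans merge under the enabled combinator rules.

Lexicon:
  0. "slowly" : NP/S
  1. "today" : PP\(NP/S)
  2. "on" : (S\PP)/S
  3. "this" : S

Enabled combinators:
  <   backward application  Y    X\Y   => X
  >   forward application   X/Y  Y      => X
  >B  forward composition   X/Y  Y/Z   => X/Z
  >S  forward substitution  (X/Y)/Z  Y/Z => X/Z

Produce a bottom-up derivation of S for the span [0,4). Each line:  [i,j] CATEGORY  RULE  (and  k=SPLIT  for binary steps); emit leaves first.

[0,4] S   <
  [0,2] PP   <
    [0,1] "slowly" : NP/S
    [1,2] "today" : PP\(NP/S)
  [2,4] S\PP   >
    [2,3] "on" : (S\PP)/S
    [3,4] "this" : S

[0,1] NP/S  lex  "slowly"
[1,2] PP\(NP/S)  lex  "today"
[0,2] PP  <  k=1
[2,3] (S\PP)/S  lex  "on"
[3,4] S  lex  "this"
[2,4] S\PP  >  k=3
[0,4] S  <  k=2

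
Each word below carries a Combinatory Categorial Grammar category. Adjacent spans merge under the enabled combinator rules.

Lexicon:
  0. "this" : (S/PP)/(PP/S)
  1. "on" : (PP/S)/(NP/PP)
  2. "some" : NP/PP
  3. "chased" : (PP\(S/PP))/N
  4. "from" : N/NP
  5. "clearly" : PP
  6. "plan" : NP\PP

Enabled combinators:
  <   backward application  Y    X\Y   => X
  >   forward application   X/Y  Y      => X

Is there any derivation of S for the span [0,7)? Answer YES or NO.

(S/PP)/(PP/S) (PP/S)/(NP/PP) NP/PP (PP\(S/PP))/N N/NP PP NP\PP
CKY chart[0,7] = {PP}; S ∉ chart

NO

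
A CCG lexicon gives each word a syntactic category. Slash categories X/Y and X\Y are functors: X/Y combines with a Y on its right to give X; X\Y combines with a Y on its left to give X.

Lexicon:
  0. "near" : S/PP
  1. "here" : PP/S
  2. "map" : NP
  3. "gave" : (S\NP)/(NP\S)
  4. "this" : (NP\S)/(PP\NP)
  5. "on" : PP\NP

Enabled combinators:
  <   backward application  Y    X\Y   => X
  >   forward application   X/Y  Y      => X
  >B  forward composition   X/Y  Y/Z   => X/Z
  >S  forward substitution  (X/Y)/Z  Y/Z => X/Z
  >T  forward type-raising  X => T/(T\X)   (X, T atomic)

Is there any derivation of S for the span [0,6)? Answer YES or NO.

[0,6] S   >
  [0,1] "near" : S/PP
  [1,6] PP   >
    [1,2] "here" : PP/S
    [2,6] S   >
      [2,3] S/(S\NP)   >T
        [2,3] "map" : NP
      [3,6] S\NP   >
        [3,4] "gave" : (S\NP)/(NP\S)
        [4,6] NP\S   >
          [4,5] "this" : (NP\S)/(PP\NP)
          [5,6] "on" : PP\NP

YES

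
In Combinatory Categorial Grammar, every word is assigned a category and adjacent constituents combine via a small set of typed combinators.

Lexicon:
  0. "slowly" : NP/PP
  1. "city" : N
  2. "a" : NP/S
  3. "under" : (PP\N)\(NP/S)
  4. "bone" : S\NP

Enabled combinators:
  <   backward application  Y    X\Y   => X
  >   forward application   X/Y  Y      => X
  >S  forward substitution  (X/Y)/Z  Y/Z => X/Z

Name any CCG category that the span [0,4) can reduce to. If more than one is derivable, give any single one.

[0,5] S   <
  [0,4] NP   >
    [0,1] "slowly" : NP/PP
    [1,4] PP   <
      [1,2] "city" : N
      [2,4] PP\N   <
        [2,3] "a" : NP/S
        [3,4] "under" : (PP\N)\(NP/S)
  [4,5] "bone" : S\NP

NP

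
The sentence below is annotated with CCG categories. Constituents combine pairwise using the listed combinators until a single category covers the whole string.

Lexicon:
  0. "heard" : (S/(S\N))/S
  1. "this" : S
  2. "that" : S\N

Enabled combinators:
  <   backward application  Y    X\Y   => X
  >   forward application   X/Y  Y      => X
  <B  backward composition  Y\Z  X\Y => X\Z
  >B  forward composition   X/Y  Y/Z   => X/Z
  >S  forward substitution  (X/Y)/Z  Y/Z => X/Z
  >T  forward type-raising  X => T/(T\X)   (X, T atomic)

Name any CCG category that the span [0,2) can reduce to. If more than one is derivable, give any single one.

[0,3] S   >
  [0,2] S/(S\N)   >
    [0,1] "heard" : (S/(S\N))/S
    [1,2] "this" : S
  [2,3] "that" : S\N

S/(S\N)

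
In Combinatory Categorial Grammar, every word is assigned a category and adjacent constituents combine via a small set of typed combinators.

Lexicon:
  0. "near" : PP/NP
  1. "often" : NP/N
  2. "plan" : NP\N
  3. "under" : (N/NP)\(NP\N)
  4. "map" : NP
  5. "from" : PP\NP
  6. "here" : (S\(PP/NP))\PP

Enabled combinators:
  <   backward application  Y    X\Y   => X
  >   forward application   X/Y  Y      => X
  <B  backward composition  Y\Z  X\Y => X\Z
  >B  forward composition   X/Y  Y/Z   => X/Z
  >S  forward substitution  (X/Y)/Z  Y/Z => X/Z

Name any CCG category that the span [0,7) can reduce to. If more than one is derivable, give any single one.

[0,7] S   <
  [0,4] PP/NP   >B
    [0,2] PP/N   >B
      [0,1] "near" : PP/NP
      [1,2] "often" : NP/N
    [2,4] N/NP   <
      [2,3] "plan" : NP\N
      [3,4] "under" : (N/NP)\(NP\N)
  [4,7] S\(PP/NP)   <
    [4,6] PP   <
      [4,5] "map" : NP
      [5,6] "from" : PP\NP
    [6,7] "here" : (S\(PP/NP))\PP

S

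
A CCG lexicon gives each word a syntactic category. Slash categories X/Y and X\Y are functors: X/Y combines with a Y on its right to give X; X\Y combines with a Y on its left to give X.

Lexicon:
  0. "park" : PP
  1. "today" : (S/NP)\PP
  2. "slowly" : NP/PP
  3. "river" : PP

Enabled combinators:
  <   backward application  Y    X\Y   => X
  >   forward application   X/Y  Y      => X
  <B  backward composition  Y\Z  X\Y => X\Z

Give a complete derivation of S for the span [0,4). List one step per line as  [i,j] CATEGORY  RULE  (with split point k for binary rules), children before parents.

[0,1] PP  lex  "park"
[1,2] (S/NP)\PP  lex  "today"
[0,2] S/NP  <  k=1
[2,3] NP/PP  lex  "slowly"
[3,4] PP  lex  "river"
[2,4] NP  >  k=3
[0,4] S  >  k=2

[0,4] S   >
  [0,2] S/NP   <
    [0,1] "park" : PP
    [1,2] "today" : (S/NP)\PP
  [2,4] NP   >
    [2,3] "slowly" : NP/PP
    [3,4] "river" : PP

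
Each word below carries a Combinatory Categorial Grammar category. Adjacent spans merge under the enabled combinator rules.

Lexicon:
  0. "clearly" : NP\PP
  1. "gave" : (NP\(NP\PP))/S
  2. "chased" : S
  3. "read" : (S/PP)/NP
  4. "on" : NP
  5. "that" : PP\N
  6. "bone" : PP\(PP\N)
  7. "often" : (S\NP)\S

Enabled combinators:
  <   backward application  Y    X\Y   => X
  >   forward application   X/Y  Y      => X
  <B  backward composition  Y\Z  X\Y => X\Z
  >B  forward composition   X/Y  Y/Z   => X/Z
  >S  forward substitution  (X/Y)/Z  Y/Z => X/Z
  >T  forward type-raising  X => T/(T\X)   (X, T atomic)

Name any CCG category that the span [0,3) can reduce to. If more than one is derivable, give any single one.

NP

[0,8] S   <
  [0,3] NP   <
    [0,1] "clearly" : NP\PP
    [1,3] NP\(NP\PP)   >
      [1,2] "gave" : (NP\(NP\PP))/S
      [2,3] "chased" : S
  [3,8] S\NP   <
    [3,7] S   >
      [3,5] S/PP   >
        [3,4] "read" : (S/PP)/NP
        [4,5] "on" : NP
      [5,7] PP   <
        [5,6] "that" : PP\N
        [6,7] "bone" : PP\(PP\N)
    [7,8] "often" : (S\NP)\S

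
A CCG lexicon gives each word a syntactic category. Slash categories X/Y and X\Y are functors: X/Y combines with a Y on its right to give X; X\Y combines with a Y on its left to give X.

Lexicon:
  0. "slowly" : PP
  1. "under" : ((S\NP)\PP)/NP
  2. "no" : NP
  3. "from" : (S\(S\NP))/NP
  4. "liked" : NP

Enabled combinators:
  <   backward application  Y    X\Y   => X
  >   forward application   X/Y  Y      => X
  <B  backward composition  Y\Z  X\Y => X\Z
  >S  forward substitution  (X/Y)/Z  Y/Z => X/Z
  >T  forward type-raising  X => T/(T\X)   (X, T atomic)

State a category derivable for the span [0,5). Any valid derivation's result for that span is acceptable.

S

[0,5] S   <
  [0,3] S\NP   <
    [0,1] "slowly" : PP
    [1,3] (S\NP)\PP   >
      [1,2] "under" : ((S\NP)\PP)/NP
      [2,3] "no" : NP
  [3,5] S\(S\NP)   >
    [3,4] "from" : (S\(S\NP))/NP
    [4,5] "liked" : NP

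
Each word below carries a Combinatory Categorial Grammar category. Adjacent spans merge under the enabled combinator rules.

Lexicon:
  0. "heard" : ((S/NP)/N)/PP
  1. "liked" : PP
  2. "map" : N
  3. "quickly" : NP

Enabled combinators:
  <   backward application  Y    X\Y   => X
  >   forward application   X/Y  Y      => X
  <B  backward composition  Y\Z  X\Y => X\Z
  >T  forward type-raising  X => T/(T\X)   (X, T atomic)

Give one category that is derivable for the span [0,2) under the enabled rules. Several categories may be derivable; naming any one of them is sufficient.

(S/NP)/N

[0,4] S   >
  [0,3] S/NP   >
    [0,2] (S/NP)/N   >
      [0,1] "heard" : ((S/NP)/N)/PP
      [1,2] "liked" : PP
    [2,3] "map" : N
  [3,4] "quickly" : NP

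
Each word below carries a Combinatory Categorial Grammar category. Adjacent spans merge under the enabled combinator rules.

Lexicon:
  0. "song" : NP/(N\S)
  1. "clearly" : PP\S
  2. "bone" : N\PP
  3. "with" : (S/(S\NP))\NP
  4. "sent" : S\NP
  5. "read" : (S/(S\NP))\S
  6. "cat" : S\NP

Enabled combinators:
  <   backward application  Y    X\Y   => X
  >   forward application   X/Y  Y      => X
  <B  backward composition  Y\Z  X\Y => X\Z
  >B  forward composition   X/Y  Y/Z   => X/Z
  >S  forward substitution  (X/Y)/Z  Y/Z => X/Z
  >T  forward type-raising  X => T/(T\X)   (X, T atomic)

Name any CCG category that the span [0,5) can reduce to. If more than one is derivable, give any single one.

[0,7] S   >
  [0,6] S/(S\NP)   <
    [0,5] S   >
      [0,4] S/(S\NP)   <
        [0,3] NP   >
          [0,1] "song" : NP/(N\S)
          [1,3] N\S   <B
            [1,2] "clearly" : PP\S
            [2,3] "bone" : N\PP
        [3,4] "with" : (S/(S\NP))\NP
      [4,5] "sent" : S\NP
    [5,6] "read" : (S/(S\NP))\S
  [6,7] "cat" : S\NP

S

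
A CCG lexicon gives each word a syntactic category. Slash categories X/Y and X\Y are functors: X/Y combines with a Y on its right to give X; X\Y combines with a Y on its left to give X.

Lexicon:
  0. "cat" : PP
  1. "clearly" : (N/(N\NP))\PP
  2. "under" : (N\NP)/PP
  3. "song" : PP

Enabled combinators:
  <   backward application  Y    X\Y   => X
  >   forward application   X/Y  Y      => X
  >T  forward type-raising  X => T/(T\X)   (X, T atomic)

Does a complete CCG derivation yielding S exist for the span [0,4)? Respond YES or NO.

NO

PP (N/(N\NP))\PP (N\NP)/PP PP
CKY chart[0,4] = {N, N/(N\N), NP/(NP\N), PP/(PP\N), S/(S\N)}; S ∉ chart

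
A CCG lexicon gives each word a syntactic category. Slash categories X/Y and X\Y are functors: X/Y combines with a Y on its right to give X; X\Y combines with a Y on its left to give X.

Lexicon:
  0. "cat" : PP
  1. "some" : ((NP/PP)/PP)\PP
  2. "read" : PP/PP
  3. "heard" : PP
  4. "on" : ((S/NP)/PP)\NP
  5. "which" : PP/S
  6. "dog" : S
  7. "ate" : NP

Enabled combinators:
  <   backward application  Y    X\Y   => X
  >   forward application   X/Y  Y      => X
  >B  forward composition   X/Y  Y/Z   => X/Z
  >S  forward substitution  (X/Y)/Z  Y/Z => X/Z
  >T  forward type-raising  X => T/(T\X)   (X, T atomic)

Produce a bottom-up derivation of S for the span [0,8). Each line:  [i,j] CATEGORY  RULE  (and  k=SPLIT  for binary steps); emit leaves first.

[0,8] S   >
  [0,7] S/NP   >
    [0,5] (S/NP)/PP   <
      [0,4] NP   >
        [0,3] NP/PP   >S
          [0,2] (NP/PP)/PP   <
            [0,1] "cat" : PP
            [1,2] "some" : ((NP/PP)/PP)\PP
          [2,3] "read" : PP/PP
        [3,4] "heard" : PP
      [4,5] "on" : ((S/NP)/PP)\NP
    [5,7] PP   >
      [5,6] "which" : PP/S
      [6,7] "dog" : S
  [7,8] "ate" : NP

[0,1] PP  lex  "cat"
[1,2] ((NP/PP)/PP)\PP  lex  "some"
[0,2] (NP/PP)/PP  <  k=1
[2,3] PP/PP  lex  "read"
[0,3] NP/PP  >S  k=2
[3,4] PP  lex  "heard"
[0,4] NP  >  k=3
[4,5] ((S/NP)/PP)\NP  lex  "on"
[0,5] (S/NP)/PP  <  k=4
[5,6] PP/S  lex  "which"
[6,7] S  lex  "dog"
[5,7] PP  >  k=6
[0,7] S/NP  >  k=5
[7,8] NP  lex  "ate"
[0,8] S  >  k=7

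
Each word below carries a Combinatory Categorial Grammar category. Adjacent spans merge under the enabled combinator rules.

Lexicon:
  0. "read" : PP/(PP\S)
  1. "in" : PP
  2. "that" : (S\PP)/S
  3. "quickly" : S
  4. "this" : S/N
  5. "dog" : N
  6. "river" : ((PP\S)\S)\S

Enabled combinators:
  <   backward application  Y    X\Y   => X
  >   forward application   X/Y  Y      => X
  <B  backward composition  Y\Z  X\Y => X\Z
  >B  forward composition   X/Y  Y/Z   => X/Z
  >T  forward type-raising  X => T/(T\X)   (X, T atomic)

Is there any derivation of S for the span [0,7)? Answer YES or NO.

PP/(PP\S) PP (S\PP)/S S S/N N ((PP\S)\S)\S
CKY chart[0,7] = {N/(N\PP), NP/(NP\PP), PP, PP/(PP\PP), S/(S\PP)}; S ∉ chart

NO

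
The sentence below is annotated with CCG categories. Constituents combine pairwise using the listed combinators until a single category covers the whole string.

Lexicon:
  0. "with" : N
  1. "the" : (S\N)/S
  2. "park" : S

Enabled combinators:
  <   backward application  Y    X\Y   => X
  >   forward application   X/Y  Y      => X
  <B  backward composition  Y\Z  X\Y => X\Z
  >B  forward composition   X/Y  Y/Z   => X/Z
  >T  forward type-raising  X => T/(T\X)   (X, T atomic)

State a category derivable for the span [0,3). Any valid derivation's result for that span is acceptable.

[0,3] S   <
  [0,1] "with" : N
  [1,3] S\N   >
    [1,2] "the" : (S\N)/S
    [2,3] "park" : S

S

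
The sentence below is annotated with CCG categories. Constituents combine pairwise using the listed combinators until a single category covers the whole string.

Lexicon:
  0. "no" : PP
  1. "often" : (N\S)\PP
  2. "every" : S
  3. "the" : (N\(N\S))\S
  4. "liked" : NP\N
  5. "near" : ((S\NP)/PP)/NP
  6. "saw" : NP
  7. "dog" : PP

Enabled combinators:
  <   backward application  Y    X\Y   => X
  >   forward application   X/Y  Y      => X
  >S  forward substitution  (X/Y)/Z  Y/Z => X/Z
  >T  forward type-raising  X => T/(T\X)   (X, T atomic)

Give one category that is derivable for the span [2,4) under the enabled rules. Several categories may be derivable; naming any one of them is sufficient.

N\(N\S)

[0,8] S   <
  [0,5] NP   <
    [0,4] N   <
      [0,2] N\S   <
        [0,1] "no" : PP
        [1,2] "often" : (N\S)\PP
      [2,4] N\(N\S)   <
        [2,3] "every" : S
        [3,4] "the" : (N\(N\S))\S
    [4,5] "liked" : NP\N
  [5,8] S\NP   >
    [5,7] (S\NP)/PP   >
      [5,6] "near" : ((S\NP)/PP)/NP
      [6,7] "saw" : NP
    [7,8] "dog" : PP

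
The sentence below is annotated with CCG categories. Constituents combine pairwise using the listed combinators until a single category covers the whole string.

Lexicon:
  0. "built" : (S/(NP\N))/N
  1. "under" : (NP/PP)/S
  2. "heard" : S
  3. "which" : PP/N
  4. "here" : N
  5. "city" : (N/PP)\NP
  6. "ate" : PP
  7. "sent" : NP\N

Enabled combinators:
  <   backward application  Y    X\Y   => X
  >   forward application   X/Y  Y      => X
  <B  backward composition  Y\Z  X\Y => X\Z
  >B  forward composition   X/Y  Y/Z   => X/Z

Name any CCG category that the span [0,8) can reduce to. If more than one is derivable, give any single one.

[0,8] S   >
  [0,7] S/(NP\N)   >
    [0,1] "built" : (S/(NP\N))/N
    [1,7] N   >
      [1,6] N/PP   <
        [1,5] NP   >
          [1,3] NP/PP   >
            [1,2] "under" : (NP/PP)/S
            [2,3] "heard" : S
          [3,5] PP   >
            [3,4] "which" : PP/N
            [4,5] "here" : N
        [5,6] "city" : (N/PP)\NP
      [6,7] "ate" : PP
  [7,8] "sent" : NP\N

S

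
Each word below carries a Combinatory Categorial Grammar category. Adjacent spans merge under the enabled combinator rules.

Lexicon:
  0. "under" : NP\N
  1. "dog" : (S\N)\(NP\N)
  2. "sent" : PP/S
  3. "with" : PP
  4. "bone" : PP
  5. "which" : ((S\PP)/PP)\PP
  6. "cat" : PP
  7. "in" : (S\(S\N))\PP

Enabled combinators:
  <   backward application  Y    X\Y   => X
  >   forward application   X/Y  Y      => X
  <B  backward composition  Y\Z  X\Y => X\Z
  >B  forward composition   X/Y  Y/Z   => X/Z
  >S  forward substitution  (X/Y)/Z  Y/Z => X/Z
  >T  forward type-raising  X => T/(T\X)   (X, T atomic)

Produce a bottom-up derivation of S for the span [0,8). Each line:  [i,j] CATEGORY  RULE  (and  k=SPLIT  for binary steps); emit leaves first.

[0,1] NP\N  lex  "under"
[1,2] (S\N)\(NP\N)  lex  "dog"
[0,2] S\N  <  k=1
[2,3] PP/S  lex  "sent"
[3,4] PP  lex  "with"
[4,5] PP  lex  "bone"
[5,6] ((S\PP)/PP)\PP  lex  "which"
[4,6] (S\PP)/PP  <  k=5
[6,7] PP  lex  "cat"
[4,7] S\PP  >  k=6
[3,7] S  <  k=4
[2,7] PP  >  k=3
[7,8] (S\(S\N))\PP  lex  "in"
[2,8] S\(S\N)  <  k=7
[0,8] S  <  k=2

[0,8] S   <
  [0,2] S\N   <
    [0,1] "under" : NP\N
    [1,2] "dog" : (S\N)\(NP\N)
  [2,8] S\(S\N)   <
    [2,7] PP   >
      [2,3] "sent" : PP/S
      [3,7] S   <
        [3,4] "with" : PP
        [4,7] S\PP   >
          [4,6] (S\PP)/PP   <
            [4,5] "bone" : PP
            [5,6] "which" : ((S\PP)/PP)\PP
          [6,7] "cat" : PP
    [7,8] "in" : (S\(S\N))\PP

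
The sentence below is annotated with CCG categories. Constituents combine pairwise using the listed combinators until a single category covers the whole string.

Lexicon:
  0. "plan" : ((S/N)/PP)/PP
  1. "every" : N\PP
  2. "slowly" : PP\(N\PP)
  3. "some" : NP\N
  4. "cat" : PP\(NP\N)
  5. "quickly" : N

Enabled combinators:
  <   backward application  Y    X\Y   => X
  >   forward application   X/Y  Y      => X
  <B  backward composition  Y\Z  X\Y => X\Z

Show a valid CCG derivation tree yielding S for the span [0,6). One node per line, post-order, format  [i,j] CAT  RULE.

[0,1] ((S/N)/PP)/PP  lex  "plan"
[1,2] N\PP  lex  "every"
[2,3] PP\(N\PP)  lex  "slowly"
[1,3] PP  <  k=2
[0,3] (S/N)/PP  >  k=1
[3,4] NP\N  lex  "some"
[4,5] PP\(NP\N)  lex  "cat"
[3,5] PP  <  k=4
[0,5] S/N  >  k=3
[5,6] N  lex  "quickly"
[0,6] S  >  k=5

[0,6] S   >
  [0,5] S/N   >
    [0,3] (S/N)/PP   >
      [0,1] "plan" : ((S/N)/PP)/PP
      [1,3] PP   <
        [1,2] "every" : N\PP
        [2,3] "slowly" : PP\(N\PP)
    [3,5] PP   <
      [3,4] "some" : NP\N
      [4,5] "cat" : PP\(NP\N)
  [5,6] "quickly" : N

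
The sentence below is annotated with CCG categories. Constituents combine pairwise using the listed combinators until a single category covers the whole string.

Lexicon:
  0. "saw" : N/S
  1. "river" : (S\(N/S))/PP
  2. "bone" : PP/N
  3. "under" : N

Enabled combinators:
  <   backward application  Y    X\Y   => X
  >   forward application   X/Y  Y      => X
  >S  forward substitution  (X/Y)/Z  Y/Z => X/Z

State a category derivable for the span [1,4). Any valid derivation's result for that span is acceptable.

S\(N/S)

[0,4] S   <
  [0,1] "saw" : N/S
  [1,4] S\(N/S)   >
    [1,2] "river" : (S\(N/S))/PP
    [2,4] PP   >
      [2,3] "bone" : PP/N
      [3,4] "under" : N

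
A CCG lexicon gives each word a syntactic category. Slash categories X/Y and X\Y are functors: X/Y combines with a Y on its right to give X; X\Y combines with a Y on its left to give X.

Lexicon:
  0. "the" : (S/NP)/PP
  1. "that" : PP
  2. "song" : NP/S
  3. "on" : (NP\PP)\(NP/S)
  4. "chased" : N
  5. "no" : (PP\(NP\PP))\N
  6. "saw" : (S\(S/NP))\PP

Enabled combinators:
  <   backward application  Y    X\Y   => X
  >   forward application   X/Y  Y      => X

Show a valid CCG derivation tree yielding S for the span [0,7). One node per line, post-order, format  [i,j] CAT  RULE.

[0,7] S   <
  [0,2] S/NP   >
    [0,1] "the" : (S/NP)/PP
    [1,2] "that" : PP
  [2,7] S\(S/NP)   <
    [2,6] PP   <
      [2,4] NP\PP   <
        [2,3] "song" : NP/S
        [3,4] "on" : (NP\PP)\(NP/S)
      [4,6] PP\(NP\PP)   <
        [4,5] "chased" : N
        [5,6] "no" : (PP\(NP\PP))\N
    [6,7] "saw" : (S\(S/NP))\PP

[0,1] (S/NP)/PP  lex  "the"
[1,2] PP  lex  "that"
[0,2] S/NP  >  k=1
[2,3] NP/S  lex  "song"
[3,4] (NP\PP)\(NP/S)  lex  "on"
[2,4] NP\PP  <  k=3
[4,5] N  lex  "chased"
[5,6] (PP\(NP\PP))\N  lex  "no"
[4,6] PP\(NP\PP)  <  k=5
[2,6] PP  <  k=4
[6,7] (S\(S/NP))\PP  lex  "saw"
[2,7] S\(S/NP)  <  k=6
[0,7] S  <  k=2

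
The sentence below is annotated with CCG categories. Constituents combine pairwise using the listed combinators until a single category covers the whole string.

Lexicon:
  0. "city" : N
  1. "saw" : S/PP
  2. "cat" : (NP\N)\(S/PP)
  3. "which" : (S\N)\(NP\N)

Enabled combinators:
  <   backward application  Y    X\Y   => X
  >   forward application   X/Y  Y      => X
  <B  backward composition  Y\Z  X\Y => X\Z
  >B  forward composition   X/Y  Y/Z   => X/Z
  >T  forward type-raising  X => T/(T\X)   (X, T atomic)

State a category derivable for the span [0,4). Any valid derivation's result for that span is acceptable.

S

[0,4] S   <
  [0,1] "city" : N
  [1,4] S\N   <
    [1,3] NP\N   <
      [1,2] "saw" : S/PP
      [2,3] "cat" : (NP\N)\(S/PP)
    [3,4] "which" : (S\N)\(NP\N)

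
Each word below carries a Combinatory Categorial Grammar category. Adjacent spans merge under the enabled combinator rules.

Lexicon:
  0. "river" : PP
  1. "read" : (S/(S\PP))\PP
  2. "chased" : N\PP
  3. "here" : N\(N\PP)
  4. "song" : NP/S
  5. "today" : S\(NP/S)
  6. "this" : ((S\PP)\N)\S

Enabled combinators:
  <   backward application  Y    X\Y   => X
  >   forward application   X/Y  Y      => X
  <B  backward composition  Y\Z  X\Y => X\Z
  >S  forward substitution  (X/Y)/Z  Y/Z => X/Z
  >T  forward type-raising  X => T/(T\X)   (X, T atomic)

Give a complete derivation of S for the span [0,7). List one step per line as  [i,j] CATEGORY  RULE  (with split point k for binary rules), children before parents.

[0,7] S   >
  [0,2] S/(S\PP)   <
    [0,1] "river" : PP
    [1,2] "read" : (S/(S\PP))\PP
  [2,7] S\PP   <
    [2,4] N   <
      [2,3] "chased" : N\PP
      [3,4] "here" : N\(N\PP)
    [4,7] (S\PP)\N   <
      [4,6] S   <
        [4,5] "song" : NP/S
        [5,6] "today" : S\(NP/S)
      [6,7] "this" : ((S\PP)\N)\S

[0,1] PP  lex  "river"
[1,2] (S/(S\PP))\PP  lex  "read"
[0,2] S/(S\PP)  <  k=1
[2,3] N\PP  lex  "chased"
[3,4] N\(N\PP)  lex  "here"
[2,4] N  <  k=3
[4,5] NP/S  lex  "song"
[5,6] S\(NP/S)  lex  "today"
[4,6] S  <  k=5
[6,7] ((S\PP)\N)\S  lex  "this"
[4,7] (S\PP)\N  <  k=6
[2,7] S\PP  <  k=4
[0,7] S  >  k=2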